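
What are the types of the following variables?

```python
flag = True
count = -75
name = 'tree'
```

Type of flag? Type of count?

flag is assigned the constant True, which has type bool; count is assigned a bare integer (no decimal point), so it is an int

bool, int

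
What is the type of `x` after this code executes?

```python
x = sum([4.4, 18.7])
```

sum() of floats returns float

float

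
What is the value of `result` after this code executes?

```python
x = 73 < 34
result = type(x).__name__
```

x is bool; result = 'bool'

'bool'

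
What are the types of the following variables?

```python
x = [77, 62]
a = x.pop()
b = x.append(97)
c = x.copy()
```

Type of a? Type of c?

pop() returns element; copy() returns list

int, list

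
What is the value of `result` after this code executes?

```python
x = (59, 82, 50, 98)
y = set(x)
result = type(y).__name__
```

x is tuple; y is set; result = 'set'

'set'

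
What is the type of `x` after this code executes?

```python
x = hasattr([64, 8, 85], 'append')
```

hasattr() returns bool

bool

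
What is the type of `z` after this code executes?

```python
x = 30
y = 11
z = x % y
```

int % int = int

int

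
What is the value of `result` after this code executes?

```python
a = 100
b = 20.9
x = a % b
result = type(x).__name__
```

a is int; b is float; x is float; result = 'float'

'float'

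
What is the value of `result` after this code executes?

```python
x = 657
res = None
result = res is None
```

x = 657; res = None; result = True

True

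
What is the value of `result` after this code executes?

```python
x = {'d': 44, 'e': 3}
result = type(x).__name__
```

x is dict; result = 'dict'

'dict'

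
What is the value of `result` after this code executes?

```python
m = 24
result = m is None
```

m = 24; result = False

False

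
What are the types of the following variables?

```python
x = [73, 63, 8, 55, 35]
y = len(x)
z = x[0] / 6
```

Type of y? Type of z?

len() returns int; int / int = float

int, float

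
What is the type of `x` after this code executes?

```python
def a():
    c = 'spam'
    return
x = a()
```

Bare return returns None

NoneType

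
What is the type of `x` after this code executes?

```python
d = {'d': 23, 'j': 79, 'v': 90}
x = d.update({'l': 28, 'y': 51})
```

dict.update() returns None

NoneType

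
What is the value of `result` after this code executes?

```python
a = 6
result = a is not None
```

a = 6; result = True

True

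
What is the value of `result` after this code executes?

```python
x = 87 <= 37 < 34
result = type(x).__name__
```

x is bool; result = 'bool'

'bool'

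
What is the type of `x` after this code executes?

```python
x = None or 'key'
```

'or' with None returns the other truthy value (str)

str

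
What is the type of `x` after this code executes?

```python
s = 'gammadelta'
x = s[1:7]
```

Slicing a str returns str

str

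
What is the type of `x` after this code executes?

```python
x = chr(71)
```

chr() returns str (single char)

str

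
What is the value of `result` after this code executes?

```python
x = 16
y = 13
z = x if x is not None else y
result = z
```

x = 16; y = 13; z = 16; result = 16

16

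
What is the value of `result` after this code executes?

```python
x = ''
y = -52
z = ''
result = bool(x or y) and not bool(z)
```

x = ''; y = -52; z = ''; result = True

True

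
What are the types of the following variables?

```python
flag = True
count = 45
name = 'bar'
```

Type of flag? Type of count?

flag is assigned the constant True, which has type bool; count is assigned a bare integer (no decimal point), so it is an int

bool, int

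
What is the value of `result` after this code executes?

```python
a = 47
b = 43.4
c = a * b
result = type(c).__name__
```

a is int; b is float; c is float; result = 'float'

'float'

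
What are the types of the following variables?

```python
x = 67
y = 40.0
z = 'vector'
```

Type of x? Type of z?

x is assigned a bare integer (no decimal point), so it is an int; z is assigned a quoted string literal, so it is a str

int, str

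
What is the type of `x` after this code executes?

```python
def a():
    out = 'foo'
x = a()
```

Function without return returns None

NoneType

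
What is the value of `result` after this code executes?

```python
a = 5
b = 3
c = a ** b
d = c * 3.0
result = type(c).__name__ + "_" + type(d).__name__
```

a is int; b is int; c is int; d is float; result = 'int_float'

'int_float'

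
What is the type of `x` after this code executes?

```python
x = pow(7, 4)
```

pow(int, int) returns int

int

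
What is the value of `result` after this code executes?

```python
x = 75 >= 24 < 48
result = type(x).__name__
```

x is bool; result = 'bool'

'bool'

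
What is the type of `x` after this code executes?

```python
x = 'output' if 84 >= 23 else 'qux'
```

Both branches of conditional are str

str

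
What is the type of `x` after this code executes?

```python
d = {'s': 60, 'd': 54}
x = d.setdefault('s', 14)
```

dict.setdefault() returns the (existing or default) value

int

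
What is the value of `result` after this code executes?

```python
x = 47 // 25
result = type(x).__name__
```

x is int; result = 'int'

'int'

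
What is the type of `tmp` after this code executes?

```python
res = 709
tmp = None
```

None has type NoneType

NoneType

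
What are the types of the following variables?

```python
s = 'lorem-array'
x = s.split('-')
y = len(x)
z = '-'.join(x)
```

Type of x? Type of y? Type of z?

str.split() returns list; len() returns int; str.join() returns str

list, int, str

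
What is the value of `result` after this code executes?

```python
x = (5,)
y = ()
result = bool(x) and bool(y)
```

x = (5,); y = (); result = False

False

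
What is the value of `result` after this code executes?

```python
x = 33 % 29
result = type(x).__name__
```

x is int; result = 'int'

'int'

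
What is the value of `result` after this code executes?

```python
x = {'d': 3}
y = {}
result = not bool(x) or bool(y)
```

x = {'d': 3}; y = {}; result = False

False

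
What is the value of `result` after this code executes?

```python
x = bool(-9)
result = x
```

x = True; result = True

True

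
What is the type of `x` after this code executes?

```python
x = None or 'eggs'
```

'or' with None returns the other truthy value (str)

str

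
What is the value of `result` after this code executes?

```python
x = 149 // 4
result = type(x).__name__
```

x is int; result = 'int'

'int'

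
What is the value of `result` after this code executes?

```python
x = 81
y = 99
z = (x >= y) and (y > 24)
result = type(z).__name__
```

x is int; y is int; z is bool; result = 'bool'

'bool'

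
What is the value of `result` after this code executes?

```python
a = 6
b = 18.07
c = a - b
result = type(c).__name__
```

a is int; b is float; c is float; result = 'float'

'float'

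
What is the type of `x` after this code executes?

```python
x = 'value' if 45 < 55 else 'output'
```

Both branches of conditional are str

str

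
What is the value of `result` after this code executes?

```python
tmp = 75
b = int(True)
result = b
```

tmp = 75; b = 1; result = 1

1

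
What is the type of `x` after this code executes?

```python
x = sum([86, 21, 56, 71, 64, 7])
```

sum() of ints returns int

int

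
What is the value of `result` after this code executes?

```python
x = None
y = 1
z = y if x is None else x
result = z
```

x = None; y = 1; z = 1; result = 1

1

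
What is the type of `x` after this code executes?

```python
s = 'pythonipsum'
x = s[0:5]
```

Slicing a str returns str

str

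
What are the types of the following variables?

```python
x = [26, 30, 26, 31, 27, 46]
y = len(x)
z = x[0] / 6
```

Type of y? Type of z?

len() returns int; int / int = float

int, float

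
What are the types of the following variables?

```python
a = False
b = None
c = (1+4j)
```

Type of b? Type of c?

b is assigned None, whose type is NoneType; c is assigned (1+4j), an int plus an imaginary literal (j suffix), which evaluates to complex

NoneType, complex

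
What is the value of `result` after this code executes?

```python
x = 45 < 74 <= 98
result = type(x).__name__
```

x is bool; result = 'bool'

'bool'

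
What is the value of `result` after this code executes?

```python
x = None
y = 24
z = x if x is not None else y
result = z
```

x = None; y = 24; z = 24; result = 24

24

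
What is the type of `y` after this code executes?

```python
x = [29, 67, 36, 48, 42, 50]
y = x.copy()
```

list.copy() returns list

list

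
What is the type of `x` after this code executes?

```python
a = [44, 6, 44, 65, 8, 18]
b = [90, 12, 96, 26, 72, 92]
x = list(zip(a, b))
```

list(zip()) returns a list of tuples

list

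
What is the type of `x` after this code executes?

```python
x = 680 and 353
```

'and' with truthy values returns last operand (int)

int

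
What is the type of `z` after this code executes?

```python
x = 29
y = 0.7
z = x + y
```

int + float = float

float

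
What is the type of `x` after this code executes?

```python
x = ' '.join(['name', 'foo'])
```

str.join() returns str

str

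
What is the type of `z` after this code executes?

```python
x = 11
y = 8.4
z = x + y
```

int + float = float

float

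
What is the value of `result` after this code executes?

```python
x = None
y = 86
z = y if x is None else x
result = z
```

x = None; y = 86; z = 86; result = 86

86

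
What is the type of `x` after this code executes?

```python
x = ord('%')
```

ord() returns int (code point)

int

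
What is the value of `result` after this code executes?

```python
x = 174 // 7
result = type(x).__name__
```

x is int; result = 'int'

'int'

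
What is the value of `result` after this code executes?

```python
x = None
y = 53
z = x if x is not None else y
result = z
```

x = None; y = 53; z = 53; result = 53

53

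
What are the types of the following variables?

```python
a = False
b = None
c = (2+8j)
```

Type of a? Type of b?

a is assigned the constant False, which has type bool; b is assigned None, whose type is NoneType

bool, NoneType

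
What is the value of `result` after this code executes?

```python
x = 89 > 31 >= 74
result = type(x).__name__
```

x is bool; result = 'bool'

'bool'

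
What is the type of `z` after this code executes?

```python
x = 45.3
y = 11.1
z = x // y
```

float // float = float

float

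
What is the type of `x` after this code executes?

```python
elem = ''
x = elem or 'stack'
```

'or' returns first truthy value (str)

str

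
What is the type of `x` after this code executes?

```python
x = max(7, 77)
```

max() of ints returns int

int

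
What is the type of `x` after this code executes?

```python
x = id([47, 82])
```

id() returns int

int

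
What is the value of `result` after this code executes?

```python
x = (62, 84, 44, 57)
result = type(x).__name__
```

x is tuple; result = 'tuple'

'tuple'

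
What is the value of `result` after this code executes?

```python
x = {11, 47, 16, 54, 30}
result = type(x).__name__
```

x is set; result = 'set'

'set'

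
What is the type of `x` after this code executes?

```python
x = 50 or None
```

'or' returns first truthy value

int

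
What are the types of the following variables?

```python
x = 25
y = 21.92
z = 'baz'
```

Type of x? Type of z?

x is assigned a bare integer (no decimal point), so it is an int; z is assigned a quoted string literal, so it is a str

int, str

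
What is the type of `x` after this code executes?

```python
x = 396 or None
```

'or' returns first truthy value

int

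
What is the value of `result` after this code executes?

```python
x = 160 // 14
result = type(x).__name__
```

x is int; result = 'int'

'int'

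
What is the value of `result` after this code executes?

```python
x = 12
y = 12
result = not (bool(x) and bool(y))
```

x = 12; y = 12; result = False

False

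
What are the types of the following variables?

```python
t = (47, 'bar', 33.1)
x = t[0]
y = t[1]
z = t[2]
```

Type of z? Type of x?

tuple[2] is float; tuple[0] is int

float, int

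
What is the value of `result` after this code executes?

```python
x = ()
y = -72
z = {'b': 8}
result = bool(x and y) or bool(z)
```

x = (); y = -72; z = {'b': 8}; result = True

True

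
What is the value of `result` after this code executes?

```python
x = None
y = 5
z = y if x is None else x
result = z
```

x = None; y = 5; z = 5; result = 5

5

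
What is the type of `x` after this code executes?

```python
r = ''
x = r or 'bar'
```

'or' returns first truthy value (str)

str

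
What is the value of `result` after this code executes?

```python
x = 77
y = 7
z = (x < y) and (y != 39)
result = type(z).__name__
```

x is int; y is int; z is bool; result = 'bool'

'bool'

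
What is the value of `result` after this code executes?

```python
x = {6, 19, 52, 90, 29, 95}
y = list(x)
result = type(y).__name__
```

x is set; y is list; result = 'list'

'list'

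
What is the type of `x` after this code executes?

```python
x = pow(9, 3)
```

pow(int, int) returns int

int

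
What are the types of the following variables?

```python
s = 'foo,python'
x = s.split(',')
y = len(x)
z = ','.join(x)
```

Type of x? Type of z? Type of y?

str.split() returns list; str.join() returns str; len() returns int

list, str, int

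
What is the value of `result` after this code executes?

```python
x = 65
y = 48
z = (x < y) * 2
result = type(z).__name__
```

x is int; y is int; z is int; result = 'int'

'int'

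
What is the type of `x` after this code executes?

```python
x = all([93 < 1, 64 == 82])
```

all() returns bool

bool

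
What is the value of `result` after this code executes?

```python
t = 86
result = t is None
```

t = 86; result = False

False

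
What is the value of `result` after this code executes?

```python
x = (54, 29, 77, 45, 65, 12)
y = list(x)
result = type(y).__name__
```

x is tuple; y is list; result = 'list'

'list'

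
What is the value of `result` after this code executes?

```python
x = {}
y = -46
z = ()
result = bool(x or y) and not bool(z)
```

x = {}; y = -46; z = (); result = True

True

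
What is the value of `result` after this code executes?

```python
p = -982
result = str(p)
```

p = -982; result = '-982'

'-982'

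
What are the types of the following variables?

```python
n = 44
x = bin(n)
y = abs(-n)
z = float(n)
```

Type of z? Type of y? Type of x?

float() returns float; abs() of int returns int; bin() returns str

float, int, str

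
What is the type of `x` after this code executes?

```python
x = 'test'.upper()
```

str.upper() returns str

str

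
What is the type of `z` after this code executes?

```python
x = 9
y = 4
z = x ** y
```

positive int ** positive int = int

int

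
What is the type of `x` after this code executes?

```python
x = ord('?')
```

ord() returns int (code point)

int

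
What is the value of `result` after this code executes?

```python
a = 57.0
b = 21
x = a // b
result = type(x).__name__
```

a is float; b is int; x is float; result = 'float'

'float'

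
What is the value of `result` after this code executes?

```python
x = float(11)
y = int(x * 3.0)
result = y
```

x = 11.0; y = 33; result = 33

33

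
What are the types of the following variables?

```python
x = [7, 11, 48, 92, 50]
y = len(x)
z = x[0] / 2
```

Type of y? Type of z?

len() returns int; int / int = float

int, float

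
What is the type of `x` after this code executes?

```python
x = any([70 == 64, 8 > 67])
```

any() returns bool

bool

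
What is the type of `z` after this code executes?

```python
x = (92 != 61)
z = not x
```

'not' returns bool

bool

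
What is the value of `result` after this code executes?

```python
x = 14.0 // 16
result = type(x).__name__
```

x is float; result = 'float'

'float'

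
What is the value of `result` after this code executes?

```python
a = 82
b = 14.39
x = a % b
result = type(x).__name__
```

a is int; b is float; x is float; result = 'float'

'float'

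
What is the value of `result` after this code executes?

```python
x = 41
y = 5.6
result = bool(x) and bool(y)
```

x = 41; y = 5.6; result = True

True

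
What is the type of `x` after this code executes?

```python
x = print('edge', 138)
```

print() returns None

NoneType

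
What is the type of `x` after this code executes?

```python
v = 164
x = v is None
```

'is' comparison returns bool

bool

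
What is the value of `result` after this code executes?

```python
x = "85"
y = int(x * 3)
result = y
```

x = '85'; y = 858585; result = 858585

858585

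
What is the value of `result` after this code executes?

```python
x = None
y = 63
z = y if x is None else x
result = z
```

x = None; y = 63; z = 63; result = 63

63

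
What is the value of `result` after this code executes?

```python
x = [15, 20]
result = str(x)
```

x = [15, 20]; result = '[15, 20]'

'[15, 20]'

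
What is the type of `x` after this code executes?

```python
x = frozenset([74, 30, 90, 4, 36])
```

frozenset() returns frozenset

frozenset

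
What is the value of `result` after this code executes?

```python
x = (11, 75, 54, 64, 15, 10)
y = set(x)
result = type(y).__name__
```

x is tuple; y is set; result = 'set'

'set'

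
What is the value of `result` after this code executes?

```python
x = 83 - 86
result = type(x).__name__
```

x is int; result = 'int'

'int'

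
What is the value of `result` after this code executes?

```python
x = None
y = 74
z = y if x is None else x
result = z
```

x = None; y = 74; z = 74; result = 74

74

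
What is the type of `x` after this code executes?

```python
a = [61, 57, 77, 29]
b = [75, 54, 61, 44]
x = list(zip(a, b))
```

list(zip()) returns a list of tuples

list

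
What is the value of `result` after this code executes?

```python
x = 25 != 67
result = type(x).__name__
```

x is bool; result = 'bool'

'bool'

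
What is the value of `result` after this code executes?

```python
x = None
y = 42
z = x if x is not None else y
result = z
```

x = None; y = 42; z = 42; result = 42

42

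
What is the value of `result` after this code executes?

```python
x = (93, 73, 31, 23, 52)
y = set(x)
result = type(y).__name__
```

x is tuple; y is set; result = 'set'

'set'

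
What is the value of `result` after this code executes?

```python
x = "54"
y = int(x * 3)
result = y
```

x = '54'; y = 545454; result = 545454

545454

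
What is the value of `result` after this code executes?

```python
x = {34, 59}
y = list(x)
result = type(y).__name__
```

x is set; y is list; result = 'list'

'list'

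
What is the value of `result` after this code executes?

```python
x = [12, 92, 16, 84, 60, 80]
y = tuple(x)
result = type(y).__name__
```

x is list; y is tuple; result = 'tuple'

'tuple'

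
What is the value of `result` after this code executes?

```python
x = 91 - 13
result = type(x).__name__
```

x is int; result = 'int'

'int'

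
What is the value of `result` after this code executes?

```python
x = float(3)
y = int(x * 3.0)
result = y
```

x = 3.0; y = 9; result = 9

9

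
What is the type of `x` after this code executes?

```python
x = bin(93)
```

bin() returns str representation

str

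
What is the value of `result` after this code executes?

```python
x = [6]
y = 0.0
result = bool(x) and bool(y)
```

x = [6]; y = 0.0; result = False

False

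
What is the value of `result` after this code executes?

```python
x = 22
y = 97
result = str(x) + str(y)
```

x = 22; y = 97; result = '2297'

'2297'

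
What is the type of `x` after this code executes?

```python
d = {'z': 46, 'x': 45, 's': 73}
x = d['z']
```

Accessing dict[str, int] with str key returns int

int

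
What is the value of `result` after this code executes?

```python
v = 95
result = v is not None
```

v = 95; result = True

True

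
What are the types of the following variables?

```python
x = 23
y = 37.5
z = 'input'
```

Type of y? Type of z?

y is assigned a number with a decimal point, so it is a float; z is assigned a quoted string literal, so it is a str

float, str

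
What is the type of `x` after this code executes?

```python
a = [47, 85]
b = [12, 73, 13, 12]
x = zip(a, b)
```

zip() returns a zip object

zip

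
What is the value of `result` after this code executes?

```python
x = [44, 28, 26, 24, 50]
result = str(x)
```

x = [44, 28, 26, 24, 50]; result = '[44, 28, 26, 24, 50]'

'[44, 28, 26, 24, 50]'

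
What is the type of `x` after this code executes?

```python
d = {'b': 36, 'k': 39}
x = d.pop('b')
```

dict.pop() returns the value

int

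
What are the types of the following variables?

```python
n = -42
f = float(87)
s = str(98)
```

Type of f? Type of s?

f is assigned the result of calling float(), which returns a float; s is assigned the result of calling str(), which returns a str

float, str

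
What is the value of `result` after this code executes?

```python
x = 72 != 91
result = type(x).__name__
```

x is bool; result = 'bool'

'bool'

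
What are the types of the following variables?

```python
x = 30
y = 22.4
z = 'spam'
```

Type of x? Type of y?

x is assigned a bare integer (no decimal point), so it is an int; y is assigned a number with a decimal point, so it is a float

int, float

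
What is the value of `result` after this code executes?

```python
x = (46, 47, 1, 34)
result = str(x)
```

x = (46, 47, 1, 34); result = '(46, 47, 1, 34)'

'(46, 47, 1, 34)'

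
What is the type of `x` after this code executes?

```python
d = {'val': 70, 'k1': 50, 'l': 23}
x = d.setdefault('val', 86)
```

dict.setdefault() returns the (existing or default) value

int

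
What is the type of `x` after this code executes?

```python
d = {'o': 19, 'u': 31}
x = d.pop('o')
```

dict.pop() returns the value

int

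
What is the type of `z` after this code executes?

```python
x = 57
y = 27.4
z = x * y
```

int * float = float

float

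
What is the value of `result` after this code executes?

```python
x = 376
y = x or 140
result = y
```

x = 376; y = 376; result = 376

376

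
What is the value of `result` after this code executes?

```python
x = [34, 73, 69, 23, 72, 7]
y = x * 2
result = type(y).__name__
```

x is list; y is list; result = 'list'

'list'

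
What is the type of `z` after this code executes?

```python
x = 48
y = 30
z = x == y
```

Equality comparison returns bool

bool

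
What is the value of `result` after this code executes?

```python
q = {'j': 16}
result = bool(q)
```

q = {'j': 16}; result = True

True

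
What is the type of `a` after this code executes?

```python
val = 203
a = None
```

None has type NoneType

NoneType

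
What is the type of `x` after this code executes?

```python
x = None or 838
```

'or' with None returns the other truthy value

int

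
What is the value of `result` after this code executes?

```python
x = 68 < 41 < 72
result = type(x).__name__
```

x is bool; result = 'bool'

'bool'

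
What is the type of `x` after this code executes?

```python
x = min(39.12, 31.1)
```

min() of floats returns float

float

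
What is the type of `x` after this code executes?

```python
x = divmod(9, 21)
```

divmod() returns tuple of (quotient, remainder)

tuple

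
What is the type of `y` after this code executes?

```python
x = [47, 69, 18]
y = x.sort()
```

list.sort() returns None (mutates in place)

NoneType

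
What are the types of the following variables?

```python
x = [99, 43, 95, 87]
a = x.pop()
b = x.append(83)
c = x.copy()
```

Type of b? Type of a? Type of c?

append() returns None; pop() returns element; copy() returns list

NoneType, int, list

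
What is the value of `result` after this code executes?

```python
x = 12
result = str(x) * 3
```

x = 12; result = '121212'

'121212'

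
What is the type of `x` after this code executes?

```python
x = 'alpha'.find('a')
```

str.find() returns int index

int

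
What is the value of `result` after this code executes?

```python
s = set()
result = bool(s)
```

s = set(); result = False

False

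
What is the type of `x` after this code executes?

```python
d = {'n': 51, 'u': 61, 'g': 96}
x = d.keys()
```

.keys() returns dict_keys view

dict_keys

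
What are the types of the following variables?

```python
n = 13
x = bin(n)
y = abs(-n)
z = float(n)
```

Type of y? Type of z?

abs() of int returns int; float() returns float

int, float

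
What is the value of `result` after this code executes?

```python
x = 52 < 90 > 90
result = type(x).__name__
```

x is bool; result = 'bool'

'bool'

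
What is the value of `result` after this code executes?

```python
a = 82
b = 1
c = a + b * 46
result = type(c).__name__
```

a is int; b is int; c is int; result = 'int'

'int'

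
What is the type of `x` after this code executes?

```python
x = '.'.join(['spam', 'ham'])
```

str.join() returns str

str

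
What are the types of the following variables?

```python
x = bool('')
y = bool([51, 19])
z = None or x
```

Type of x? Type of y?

bool() returns bool; bool() returns bool

bool, bool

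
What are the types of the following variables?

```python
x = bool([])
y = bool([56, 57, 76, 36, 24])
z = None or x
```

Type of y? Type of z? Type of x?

bool() returns bool; None or bool returns the bool; bool() returns bool

bool, bool, bool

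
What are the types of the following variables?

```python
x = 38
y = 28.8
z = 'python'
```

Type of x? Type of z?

x is assigned a bare integer (no decimal point), so it is an int; z is assigned a quoted string literal, so it is a str

int, str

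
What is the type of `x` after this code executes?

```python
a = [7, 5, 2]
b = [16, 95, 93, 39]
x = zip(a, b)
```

zip() returns a zip object

zip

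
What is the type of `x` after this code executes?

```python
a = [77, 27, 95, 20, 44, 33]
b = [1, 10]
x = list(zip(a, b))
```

list(zip()) returns a list of tuples

list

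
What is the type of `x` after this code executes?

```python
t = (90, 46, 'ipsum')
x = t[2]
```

Index 2 of tuple is a str literal

str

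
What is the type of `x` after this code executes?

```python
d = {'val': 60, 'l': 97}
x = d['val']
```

Accessing dict[str, int] with str key returns int

int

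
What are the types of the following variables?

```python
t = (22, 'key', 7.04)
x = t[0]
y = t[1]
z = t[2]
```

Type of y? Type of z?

tuple[1] is str; tuple[2] is float

str, float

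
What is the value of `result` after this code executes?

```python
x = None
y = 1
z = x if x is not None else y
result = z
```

x = None; y = 1; z = 1; result = 1

1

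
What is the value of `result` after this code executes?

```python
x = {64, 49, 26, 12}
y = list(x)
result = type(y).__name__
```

x is set; y is list; result = 'list'

'list'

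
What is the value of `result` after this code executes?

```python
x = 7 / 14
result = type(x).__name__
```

x is float; result = 'float'

'float'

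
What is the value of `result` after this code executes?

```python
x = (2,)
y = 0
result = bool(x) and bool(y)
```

x = (2,); y = 0; result = False

False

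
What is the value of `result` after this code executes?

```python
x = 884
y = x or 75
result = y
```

x = 884; y = 884; result = 884

884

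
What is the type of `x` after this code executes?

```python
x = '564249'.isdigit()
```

str.isdigit() returns bool

bool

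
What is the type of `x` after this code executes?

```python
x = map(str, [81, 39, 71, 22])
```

map() returns a map object

map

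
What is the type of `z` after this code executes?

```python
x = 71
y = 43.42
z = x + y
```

int + float = float

float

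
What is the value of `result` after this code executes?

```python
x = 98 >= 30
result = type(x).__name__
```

x is bool; result = 'bool'

'bool'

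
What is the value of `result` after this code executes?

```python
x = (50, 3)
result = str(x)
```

x = (50, 3); result = '(50, 3)'

'(50, 3)'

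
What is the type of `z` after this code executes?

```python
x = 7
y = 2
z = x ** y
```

positive int ** positive int = int

int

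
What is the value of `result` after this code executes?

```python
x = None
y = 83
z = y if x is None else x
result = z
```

x = None; y = 83; z = 83; result = 83

83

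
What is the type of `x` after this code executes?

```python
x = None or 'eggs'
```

'or' with None returns the other truthy value (str)

str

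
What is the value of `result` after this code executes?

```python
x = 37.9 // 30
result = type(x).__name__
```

x is float; result = 'float'

'float'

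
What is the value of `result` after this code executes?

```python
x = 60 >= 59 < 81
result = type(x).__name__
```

x is bool; result = 'bool'

'bool'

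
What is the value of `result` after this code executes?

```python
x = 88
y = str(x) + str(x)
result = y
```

x = 88; y = '8888'; result = '8888'

'8888'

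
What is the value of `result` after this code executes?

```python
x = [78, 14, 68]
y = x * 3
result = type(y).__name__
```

x is list; y is list; result = 'list'

'list'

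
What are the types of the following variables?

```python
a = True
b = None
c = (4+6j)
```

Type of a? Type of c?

a is assigned the constant True, which has type bool; c is assigned (4+6j), an int plus an imaginary literal (j suffix), which evaluates to complex

bool, complex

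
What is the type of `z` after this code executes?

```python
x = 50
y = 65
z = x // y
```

int // int = int

int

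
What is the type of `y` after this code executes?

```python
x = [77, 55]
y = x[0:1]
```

Slicing a list returns a list

list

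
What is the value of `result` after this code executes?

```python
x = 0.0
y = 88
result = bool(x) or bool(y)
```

x = 0.0; y = 88; result = True

True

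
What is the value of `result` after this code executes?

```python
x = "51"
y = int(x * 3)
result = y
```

x = '51'; y = 515151; result = 515151

515151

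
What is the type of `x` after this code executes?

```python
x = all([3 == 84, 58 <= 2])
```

all() returns bool

bool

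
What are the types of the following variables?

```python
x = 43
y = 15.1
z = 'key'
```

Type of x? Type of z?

x is assigned a bare integer (no decimal point), so it is an int; z is assigned a quoted string literal, so it is a str

int, str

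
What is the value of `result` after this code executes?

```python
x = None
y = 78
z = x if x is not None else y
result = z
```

x = None; y = 78; z = 78; result = 78

78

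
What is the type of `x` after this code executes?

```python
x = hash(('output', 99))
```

hash() returns int

int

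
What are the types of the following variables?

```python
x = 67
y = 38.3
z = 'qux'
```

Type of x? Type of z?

x is assigned a bare integer (no decimal point), so it is an int; z is assigned a quoted string literal, so it is a str

int, str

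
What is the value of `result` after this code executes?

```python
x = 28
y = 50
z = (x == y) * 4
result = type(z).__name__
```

x is int; y is int; z is int; result = 'int'

'int'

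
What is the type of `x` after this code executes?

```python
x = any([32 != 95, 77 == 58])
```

any() returns bool

bool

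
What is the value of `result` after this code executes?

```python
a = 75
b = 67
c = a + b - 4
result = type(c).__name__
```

a is int; b is int; c is int; result = 'int'

'int'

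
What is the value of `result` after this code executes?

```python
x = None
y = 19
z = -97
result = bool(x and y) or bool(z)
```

x = None; y = 19; z = -97; result = True

True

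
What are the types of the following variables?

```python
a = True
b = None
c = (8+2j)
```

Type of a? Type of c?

a is assigned the constant True, which has type bool; c is assigned (8+2j), an int plus an imaginary literal (j suffix), which evaluates to complex

bool, complex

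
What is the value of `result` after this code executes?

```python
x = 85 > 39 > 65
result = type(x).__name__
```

x is bool; result = 'bool'

'bool'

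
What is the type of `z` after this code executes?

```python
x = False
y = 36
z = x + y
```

bool + int = int (bool is subclass of int)

int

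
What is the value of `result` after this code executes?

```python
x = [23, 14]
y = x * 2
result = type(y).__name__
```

x is list; y is list; result = 'list'

'list'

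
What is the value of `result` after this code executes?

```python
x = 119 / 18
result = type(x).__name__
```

x is float; result = 'float'

'float'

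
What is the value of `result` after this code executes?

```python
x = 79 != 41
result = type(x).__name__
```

x is bool; result = 'bool'

'bool'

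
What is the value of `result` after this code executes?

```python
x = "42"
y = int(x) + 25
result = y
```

x = '42'; y = 67; result = 67

67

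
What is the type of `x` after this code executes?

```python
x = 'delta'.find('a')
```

str.find() returns int index

int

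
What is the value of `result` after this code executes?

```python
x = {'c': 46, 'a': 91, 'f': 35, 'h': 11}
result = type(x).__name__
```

x is dict; result = 'dict'

'dict'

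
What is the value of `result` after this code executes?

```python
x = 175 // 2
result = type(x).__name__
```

x is int; result = 'int'

'int'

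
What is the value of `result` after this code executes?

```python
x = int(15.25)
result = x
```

x = 15; result = 15

15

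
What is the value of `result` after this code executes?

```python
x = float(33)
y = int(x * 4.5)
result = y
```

x = 33.0; y = 148; result = 148

148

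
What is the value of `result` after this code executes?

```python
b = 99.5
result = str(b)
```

b = 99.5; result = '99.5'

'99.5'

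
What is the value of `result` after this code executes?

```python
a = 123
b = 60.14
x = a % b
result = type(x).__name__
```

a is int; b is float; x is float; result = 'float'

'float'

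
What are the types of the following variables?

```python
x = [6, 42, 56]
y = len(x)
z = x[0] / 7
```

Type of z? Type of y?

int / int = float; len() returns int

float, int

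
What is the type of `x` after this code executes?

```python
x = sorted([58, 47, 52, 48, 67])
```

sorted() always returns list

list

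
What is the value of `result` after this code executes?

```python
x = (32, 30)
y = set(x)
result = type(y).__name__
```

x is tuple; y is set; result = 'set'

'set'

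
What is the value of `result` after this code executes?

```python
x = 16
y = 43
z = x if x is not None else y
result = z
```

x = 16; y = 43; z = 16; result = 16

16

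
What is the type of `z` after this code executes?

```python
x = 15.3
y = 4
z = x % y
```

float % int = float

float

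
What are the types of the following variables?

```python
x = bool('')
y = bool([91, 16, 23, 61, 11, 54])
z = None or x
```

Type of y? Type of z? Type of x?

bool() returns bool; None or bool returns the bool; bool() returns bool

bool, bool, bool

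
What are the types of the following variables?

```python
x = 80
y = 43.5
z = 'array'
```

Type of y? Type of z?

y is assigned a number with a decimal point, so it is a float; z is assigned a quoted string literal, so it is a str

float, str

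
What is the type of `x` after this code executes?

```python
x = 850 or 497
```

'or' returns first truthy value (int)

int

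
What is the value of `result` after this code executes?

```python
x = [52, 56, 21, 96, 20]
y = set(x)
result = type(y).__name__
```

x is list; y is set; result = 'set'

'set'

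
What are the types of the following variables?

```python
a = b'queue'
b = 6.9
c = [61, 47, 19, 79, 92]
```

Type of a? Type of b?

a is assigned a bytes literal (b'...' prefix); b is assigned a number with a decimal point, so it is a float

bytes, float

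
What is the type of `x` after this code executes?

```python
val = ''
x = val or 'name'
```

'or' returns first truthy value (str)

str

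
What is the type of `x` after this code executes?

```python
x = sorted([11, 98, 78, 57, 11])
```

sorted() always returns list

list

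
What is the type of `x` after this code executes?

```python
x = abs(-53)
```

abs() of int returns int

int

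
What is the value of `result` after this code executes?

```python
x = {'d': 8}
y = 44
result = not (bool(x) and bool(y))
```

x = {'d': 8}; y = 44; result = False

False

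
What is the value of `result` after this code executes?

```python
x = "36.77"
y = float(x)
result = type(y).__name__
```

x is str; y is float; result = 'float'

'float'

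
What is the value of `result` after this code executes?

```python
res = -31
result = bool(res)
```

res = -31; result = True

True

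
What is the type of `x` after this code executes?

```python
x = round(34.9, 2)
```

round() with decimal places returns float

float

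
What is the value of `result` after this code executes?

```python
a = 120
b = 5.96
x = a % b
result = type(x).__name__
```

a is int; b is float; x is float; result = 'float'

'float'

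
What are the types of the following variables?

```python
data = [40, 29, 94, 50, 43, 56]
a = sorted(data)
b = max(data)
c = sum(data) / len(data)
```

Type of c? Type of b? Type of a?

int / int = float; max of ints returns int; sorted() returns list

float, int, list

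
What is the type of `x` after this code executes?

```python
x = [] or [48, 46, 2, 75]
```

'or' returns first truthy value (list)

list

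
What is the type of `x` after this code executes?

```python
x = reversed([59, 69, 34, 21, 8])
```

reversed() on a list returns list_reverseiterator

list_reverseiterator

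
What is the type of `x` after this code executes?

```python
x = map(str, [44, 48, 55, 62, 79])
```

map() returns a map object

map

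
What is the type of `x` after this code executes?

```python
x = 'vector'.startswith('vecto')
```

str.startswith() returns bool

bool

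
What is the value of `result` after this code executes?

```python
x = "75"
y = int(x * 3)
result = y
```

x = '75'; y = 757575; result = 757575

757575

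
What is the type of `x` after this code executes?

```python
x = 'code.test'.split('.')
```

str.split() returns list

list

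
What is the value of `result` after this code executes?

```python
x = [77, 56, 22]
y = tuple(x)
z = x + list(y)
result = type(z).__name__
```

x is list; y is tuple; z is list; result = 'list'

'list'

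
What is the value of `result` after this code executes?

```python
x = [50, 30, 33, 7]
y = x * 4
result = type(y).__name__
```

x is list; y is list; result = 'list'

'list'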